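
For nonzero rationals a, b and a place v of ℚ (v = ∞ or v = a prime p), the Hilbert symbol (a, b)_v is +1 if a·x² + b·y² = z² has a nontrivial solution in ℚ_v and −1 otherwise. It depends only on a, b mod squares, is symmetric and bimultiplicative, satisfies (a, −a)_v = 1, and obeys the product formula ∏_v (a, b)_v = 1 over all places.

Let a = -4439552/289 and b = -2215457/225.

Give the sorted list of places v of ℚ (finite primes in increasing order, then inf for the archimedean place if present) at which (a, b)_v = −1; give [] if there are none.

[29, inf]

Mod squares: a ≡ -17342, b ≡ -17. Check v ∈ {∞, 2, 3, 5, 13, 17, 19, 23, 29}.
v=2: v_2(a)=9, v_2(b)=0; units ≡ 1, 7 (mod 8); ε·ε+αω+βω = 0·1+9·0+0·0 ≡ 0  ⇒  (a,b)_2 = +1.
v=17: a=17^-2·(≡15), b=17^1·(≡13) mod 17; (15|17)=+1, (13|17)=+1; (−1)^{-2·1·8}·(+1)^1·(+1)^-2 = +1.
v=5: a=5^0·(≡2), b=5^-2·(≡2) mod 5; (2|5)=-1, (2|5)=-1; (−1)^{0·-2·2}·(-1)^-2·(-1)^0 = +1.
v=3: a=3^0·(≡1), b=3^-2·(≡1) mod 3; (1|3)=+1, (1|3)=+1; (−1)^{0·-2·1}·(+1)^-2·(+1)^0 = +1.
v=19: a=19^0·(≡16), b=19^4·(≡12) mod 19; (16|19)=+1, (12|19)=-1; (−1)^{0·4·9}·(+1)^4·(-1)^0 = +1.
v=23: a=23^1·(≡10), b=23^0·(≡1) mod 23; (10|23)=-1, (1|23)=+1; (−1)^{1·0·11}·(-1)^0·(+1)^1 = +1.
v=13: a=13^1·(≡2), b=13^0·(≡4) mod 13; (2|13)=-1, (4|13)=+1; (−1)^{1·0·6}·(-1)^0·(+1)^1 = +1.
v=∞: -17342 < 0 and -17 < 0  ⇒  (a,b)_∞ = -1.
v=29: a=29^1·(≡26), b=29^0·(≡21) mod 29; (26|29)=-1, (21|29)=-1; (−1)^{1·0·14}·(-1)^0·(-1)^1 = -1.
|Ram(-17342, -17)| = 2, even; anisotropic at {29, ∞}.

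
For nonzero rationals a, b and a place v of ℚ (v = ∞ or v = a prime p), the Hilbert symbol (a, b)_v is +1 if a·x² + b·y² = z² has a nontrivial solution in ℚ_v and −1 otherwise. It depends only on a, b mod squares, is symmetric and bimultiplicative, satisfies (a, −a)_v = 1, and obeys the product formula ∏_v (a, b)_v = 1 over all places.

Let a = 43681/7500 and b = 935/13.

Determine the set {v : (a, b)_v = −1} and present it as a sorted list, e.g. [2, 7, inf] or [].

[2, 3, 5, 17]

Mod squares: a ≡ 3, b ≡ 12155. Check v ∈ {∞, 2, 3, 5, 11, 13, 17, 19}.
v=3: a=3^-1·(≡1), b=3^0·(≡2) mod 3; (1|3)=+1, (2|3)=-1; (−1)^{-1·0·1}·(+1)^0·(-1)^-1 = -1.
v=11: a=11^2·(≡1), b=11^1·(≡4) mod 11; (1|11)=+1, (4|11)=+1; (−1)^{2·1·5}·(+1)^1·(+1)^2 = +1.
v=17: a=17^0·(≡14), b=17^1·(≡16) mod 17; (14|17)=-1, (16|17)=+1; (−1)^{0·1·8}·(-1)^1·(+1)^0 = -1.
v=∞: 3 > 0 and 12155 > 0  ⇒  (a,b)_∞ = +1.
v=2: v_2(a)=-2, v_2(b)=0; units ≡ 3, 3 (mod 8); ε·ε+αω+βω = 1·1+-2·1+0·1 ≡ 1  ⇒  (a,b)_2 = -1.
v=13: a=13^0·(≡12), b=13^-1·(≡12) mod 13; (12|13)=+1, (12|13)=+1; (−1)^{0·-1·6}·(+1)^-1·(+1)^0 = +1.
v=5: a=5^-4·(≡3), b=5^1·(≡4) mod 5; (3|5)=-1, (4|5)=+1; (−1)^{-4·1·2}·(-1)^1·(+1)^-4 = -1.
v=19: a=19^2·(≡10), b=19^0·(≡12) mod 19; (10|19)=-1, (12|19)=-1; (−1)^{2·0·9}·(-1)^0·(-1)^2 = +1.
(3, 12155 / ℚ) ramifies at {2, 3, 5, 17}: a division algebra.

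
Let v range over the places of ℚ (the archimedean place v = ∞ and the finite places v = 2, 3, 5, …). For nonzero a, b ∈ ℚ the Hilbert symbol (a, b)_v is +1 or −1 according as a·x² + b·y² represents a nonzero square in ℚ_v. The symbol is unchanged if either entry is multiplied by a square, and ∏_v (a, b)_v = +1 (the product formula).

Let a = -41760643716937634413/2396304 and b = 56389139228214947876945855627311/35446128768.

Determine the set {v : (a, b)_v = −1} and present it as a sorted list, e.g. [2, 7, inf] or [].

Mod squares: a ≡ -37, b ≡ 45182. Check v ∈ {∞, 2, 3, 19, 29, 31, 37, 41, 43}.
v=43: a=43^-2·(≡23), b=43^-4·(≡5) mod 43; (23|43)=+1, (5|43)=-1; (−1)^{-2·-4·21}·(+1)^-4·(-1)^-2 = +1.
v=3: a=3^-4·(≡2), b=3^-4·(≡2) mod 3; (2|3)=-1, (2|3)=-1; (−1)^{-4·-4·1}·(-1)^-4·(-1)^-4 = +1.
v=∞: -37 < 0 and 45182 > 0  ⇒  (a,b)_∞ = +1.
v=37: a=37^3·(≡11), b=37^4·(≡19) mod 37; (11|37)=+1, (19|37)=-1; (−1)^{3·4·18}·(+1)^4·(-1)^3 = -1.
v=41: a=41^4·(≡31), b=41^7·(≡5) mod 41; (31|41)=+1, (5|41)=+1; (−1)^{4·7·20}·(+1)^7·(+1)^4 = +1.
v=19: a=19^2·(≡17), b=19^3·(≡14) mod 19; (17|19)=+1, (14|19)=-1; (−1)^{2·3·9}·(+1)^3·(-1)^2 = +1.
v=29: a=29^2·(≡17), b=29^3·(≡14) mod 29; (17|29)=-1, (14|29)=-1; (−1)^{2·3·14}·(-1)^3·(-1)^2 = -1.
v=31: a=31^2·(≡19), b=31^4·(≡12) mod 31; (19|31)=+1, (12|31)=-1; (−1)^{2·4·15}·(+1)^4·(-1)^2 = +1.
v=2: v_2(a)=-4, v_2(b)=-7; units ≡ 3, 7 (mod 8); ε·ε+αω+βω = 1·1+-4·0+-7·1 ≡ 0  ⇒  (a,b)_2 = +1.
(-37, 45182 / ℚ) ramifies at {29, 37}: a division algebra.

[29, 37]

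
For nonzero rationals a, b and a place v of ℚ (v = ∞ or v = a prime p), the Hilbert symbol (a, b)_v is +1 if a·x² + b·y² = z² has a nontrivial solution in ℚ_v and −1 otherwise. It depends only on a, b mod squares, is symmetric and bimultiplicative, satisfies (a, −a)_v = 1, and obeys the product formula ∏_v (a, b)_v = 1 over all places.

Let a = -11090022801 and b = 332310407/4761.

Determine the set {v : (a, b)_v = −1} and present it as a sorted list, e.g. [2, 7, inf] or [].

[2, 3, 17, 31]

(a, b) ≡ (-49569, 9503) mod (ℚ^×)²; places V = {2, 3, 11, 13, 17, 23, 31, 41, 43, ∞}.
(a,b)_23: α=0, u≡14; β=-2, v≡4 (mod 23); (14|23)=-1, (4|23)=+1; sign (−1)^0·-1^-2·+1^0 = +1.
(a,b)_3: α=1, u≡1; β=-2, v≡2 (mod 3); (1|3)=+1, (2|3)=-1; sign (−1)^0·+1^-2·-1^1 = -1.
(a,b)_43: α=2, u≡6; β=1, v≡38 (mod 43); (6|43)=+1, (38|43)=+1; sign (−1)^0·+1^1·+1^2 = +1.
(a,b)_11: α=2, u≡8; β=2, v≡7 (mod 11); (8|11)=-1, (7|11)=-1; sign (−1)^0·-1^2·-1^2 = +1.
(a,b)_41: α=1, u≡37; β=0, v≡40 (mod 41); (37|41)=+1, (40|41)=+1; sign (−1)^0·+1^0·+1^1 = +1.
(a,b)_17: α=0, u≡10; β=3, v≡13 (mod 17); (10|17)=-1, (13|17)=+1; sign (−1)^0·-1^3·+1^0 = -1.
(a,b)_31: α=1, u≡26; β=0, v≡13 (mod 31); (26|31)=-1, (13|31)=-1; sign (−1)^0·-1^0·-1^1 = -1.
(a,b)_∞: sgn(-49569)=−, sgn(9503)=+, so +1.
(a,b)_13: α=1, u≡4; β=1, v≡12 (mod 13); (4|13)=+1, (12|13)=+1; sign (−1)^0·+1^1·+1^1 = +1.
(a,b)_2: α=0, β=0; u≡7, v≡7 (mod 8); ε(u)ε(v)=1·1, αω(v)=0·0, βω(u)=0·0; sum ≡ 1  ⇒  -1.
(-49569, 9503 / ℚ) ramifies at {2, 3, 17, 31}: a division algebra.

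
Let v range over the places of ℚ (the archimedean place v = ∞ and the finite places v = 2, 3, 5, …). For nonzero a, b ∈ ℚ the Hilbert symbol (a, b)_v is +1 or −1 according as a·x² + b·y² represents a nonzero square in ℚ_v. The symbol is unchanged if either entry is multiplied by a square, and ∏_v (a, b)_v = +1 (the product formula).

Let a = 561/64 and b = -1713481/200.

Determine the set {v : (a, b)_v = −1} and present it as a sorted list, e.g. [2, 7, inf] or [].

Mod squares: a ≡ 561, b ≡ -2. Check v ∈ {∞, 2, 3, 5, 7, 11, 17}.
v=3: a=3^1·(≡1), b=3^0·(≡1) mod 3; (1|3)=+1, (1|3)=+1; (−1)^{1·0·1}·(+1)^0·(+1)^1 = +1.
v=∞: 561 > 0 and -2 < 0  ⇒  (a,b)_∞ = +1.
v=5: a=5^0·(≡4), b=5^-2·(≡3) mod 5; (4|5)=+1, (3|5)=-1; (−1)^{0·-2·2}·(+1)^-2·(-1)^0 = +1.
v=17: a=17^1·(≡13), b=17^2·(≡16) mod 17; (13|17)=+1, (16|17)=+1; (−1)^{1·2·8}·(+1)^2·(+1)^1 = +1.
v=11: a=11^1·(≡2), b=11^2·(≡9) mod 11; (2|11)=-1, (9|11)=+1; (−1)^{1·2·5}·(-1)^2·(+1)^1 = +1.
v=7: a=7^0·(≡1), b=7^2·(≡6) mod 7; (1|7)=+1, (6|7)=-1; (−1)^{0·2·3}·(+1)^2·(-1)^0 = +1.
v=2: v_2(a)=-6, v_2(b)=-3; units ≡ 1, 7 (mod 8); ε·ε+αω+βω = 0·1+-6·0+-3·0 ≡ 0  ⇒  (a,b)_2 = +1.
Ram(a, b) = ∅: the form 561·x² + -2·y² − z² is isotropic over every ℚ_v, so by Hasse–Minkowski it is isotropic over ℚ.

[]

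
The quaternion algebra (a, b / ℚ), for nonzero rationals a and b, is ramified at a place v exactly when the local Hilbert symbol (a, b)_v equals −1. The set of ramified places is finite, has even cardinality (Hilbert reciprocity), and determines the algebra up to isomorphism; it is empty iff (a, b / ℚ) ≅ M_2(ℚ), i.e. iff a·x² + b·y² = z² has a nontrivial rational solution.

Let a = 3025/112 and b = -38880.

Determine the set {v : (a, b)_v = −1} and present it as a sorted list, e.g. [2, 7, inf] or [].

[5, 7]

Mod squares: a ≡ 7, b ≡ -30. Check v ∈ {∞, 2, 3, 5, 7, 11}.
v=7: a=7^-1·(≡4), b=7^0·(≡5) mod 7; (4|7)=+1, (5|7)=-1; (−1)^{-1·0·3}·(+1)^0·(-1)^-1 = -1.
v=2: v_2(a)=-4, v_2(b)=5; units ≡ 7, 1 (mod 8); ε·ε+αω+βω = 1·0+-4·0+5·0 ≡ 0  ⇒  (a,b)_2 = +1.
v=∞: 7 > 0 and -30 < 0  ⇒  (a,b)_∞ = +1.
v=3: a=3^0·(≡1), b=3^5·(≡2) mod 3; (1|3)=+1, (2|3)=-1; (−1)^{0·5·1}·(+1)^5·(-1)^0 = +1.
v=5: a=5^2·(≡3), b=5^1·(≡4) mod 5; (3|5)=-1, (4|5)=+1; (−1)^{2·1·2}·(-1)^1·(+1)^2 = -1.
v=11: a=11^2·(≡7), b=11^0·(≡5) mod 11; (7|11)=-1, (5|11)=+1; (−1)^{2·0·5}·(-1)^0·(+1)^2 = +1.
Ram(7, -30) = {5, 7}; no ℚ_5-point on the conic.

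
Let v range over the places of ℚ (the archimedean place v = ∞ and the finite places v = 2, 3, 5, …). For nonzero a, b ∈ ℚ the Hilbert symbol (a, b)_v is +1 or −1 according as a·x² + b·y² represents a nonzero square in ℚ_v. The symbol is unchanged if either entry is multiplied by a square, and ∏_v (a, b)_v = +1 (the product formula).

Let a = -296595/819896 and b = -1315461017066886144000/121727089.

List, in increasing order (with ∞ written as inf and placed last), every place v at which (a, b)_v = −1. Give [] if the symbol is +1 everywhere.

Mod squares: a ≡ -2730, b ≡ -7410. Check v ∈ {∞, 2, 3, 5, 7, 11, 13, 17, 19, 53, 59}.
v=2: v_2(a)=-3, v_2(b)=13; units ≡ 3, 7 (mod 8); ε·ε+αω+βω = 1·1+-3·0+13·1 ≡ 0  ⇒  (a,b)_2 = +1.
v=11: a=11^-4·(≡9), b=11^-2·(≡1) mod 11; (9|11)=+1, (1|11)=+1; (−1)^{-4·-2·5}·(+1)^-2·(+1)^-4 = +1.
v=53: a=53^0·(≡27), b=53^2·(≡15) mod 53; (27|53)=-1, (15|53)=+1; (−1)^{0·2·26}·(-1)^2·(+1)^0 = +1.
v=5: a=5^1·(≡1), b=5^3·(≡2) mod 5; (1|5)=+1, (2|5)=-1; (−1)^{1·3·2}·(+1)^3·(-1)^1 = -1.
v=7: a=7^-1·(≡4), b=7^4·(≡6) mod 7; (4|7)=+1, (6|7)=-1; (−1)^{-1·4·3}·(+1)^4·(-1)^-1 = -1.
v=59: a=59^0·(≡11), b=59^-2·(≡24) mod 59; (11|59)=-1, (24|59)=-1; (−1)^{0·-2·29}·(-1)^-2·(-1)^0 = +1.
v=3: a=3^3·(≡2), b=3^3·(≡2) mod 3; (2|3)=-1, (2|3)=-1; (−1)^{3·3·1}·(-1)^3·(-1)^3 = -1.
v=19: a=19^0·(≡16), b=19^1·(≡9) mod 19; (16|19)=+1, (9|19)=+1; (−1)^{0·1·9}·(+1)^1·(+1)^0 = +1.
v=13: a=13^3·(≡5), b=13^5·(≡11) mod 13; (5|13)=-1, (11|13)=-1; (−1)^{3·5·6}·(-1)^5·(-1)^3 = +1.
v=∞: -2730 < 0 and -7410 < 0  ⇒  (a,b)_∞ = -1.
v=17: a=17^0·(≡7), b=17^-2·(≡16) mod 17; (7|17)=-1, (16|17)=+1; (−1)^{0·-2·8}·(-1)^-2·(+1)^0 = +1.
(-2730, -7410 / ℚ) ramifies at {3, 5, 7, ∞}: a division algebra.

[3, 5, 7, inf]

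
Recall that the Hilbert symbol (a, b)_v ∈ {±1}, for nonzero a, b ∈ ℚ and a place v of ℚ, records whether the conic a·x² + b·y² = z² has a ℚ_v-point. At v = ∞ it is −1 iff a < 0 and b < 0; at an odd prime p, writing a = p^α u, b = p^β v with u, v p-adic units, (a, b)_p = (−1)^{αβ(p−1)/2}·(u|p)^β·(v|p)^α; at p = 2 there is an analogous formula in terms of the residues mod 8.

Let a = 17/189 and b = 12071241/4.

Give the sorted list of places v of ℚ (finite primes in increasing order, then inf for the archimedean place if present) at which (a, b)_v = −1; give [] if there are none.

[3, 13]

Mod squares: a ≡ 357, b ≡ 4641. Check v ∈ {∞, 2, 3, 7, 13, 17}.
v=∞: 357 > 0 and 4641 > 0  ⇒  (a,b)_∞ = +1.
v=13: a=13^0·(≡8), b=13^1·(≡8) mod 13; (8|13)=-1, (8|13)=-1; (−1)^{0·1·6}·(-1)^1·(-1)^0 = -1.
v=2: v_2(a)=0, v_2(b)=-2; units ≡ 5, 1 (mod 8); ε·ε+αω+βω = 0·0+0·0+-2·1 ≡ 0  ⇒  (a,b)_2 = +1.
v=3: a=3^-3·(≡2), b=3^3·(≡2) mod 3; (2|3)=-1, (2|3)=-1; (−1)^{-3·3·1}·(-1)^3·(-1)^-3 = -1.
v=17: a=17^1·(≡9), b=17^3·(≡15) mod 17; (9|17)=+1, (15|17)=+1; (−1)^{1·3·8}·(+1)^3·(+1)^1 = +1.
v=7: a=7^-1·(≡4), b=7^1·(≡5) mod 7; (4|7)=+1, (5|7)=-1; (−1)^{-1·1·3}·(+1)^1·(-1)^-1 = +1.
Ram(357, 4641) = {3, 13}; no ℚ_3-point on the conic.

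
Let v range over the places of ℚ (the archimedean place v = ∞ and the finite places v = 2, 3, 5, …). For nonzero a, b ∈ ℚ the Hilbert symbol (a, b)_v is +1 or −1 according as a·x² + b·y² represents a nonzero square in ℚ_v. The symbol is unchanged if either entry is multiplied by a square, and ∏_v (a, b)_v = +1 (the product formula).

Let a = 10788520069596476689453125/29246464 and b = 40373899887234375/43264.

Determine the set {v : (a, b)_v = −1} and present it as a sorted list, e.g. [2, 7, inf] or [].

Mod squares: a ≡ 74613, b ≡ 7. Check v ∈ {∞, 2, 3, 5, 7, 11, 13, 17, 19}.
v=11: a=11^3·(≡10), b=11^2·(≡8) mod 11; (10|11)=-1, (8|11)=-1; (−1)^{3·2·5}·(-1)^2·(-1)^3 = -1.
v=17: a=17^3·(≡7), b=17^2·(≡7) mod 17; (7|17)=-1, (7|17)=-1; (−1)^{3·2·8}·(-1)^2·(-1)^3 = -1.
v=5: a=5^10·(≡2), b=5^6·(≡2) mod 5; (2|5)=-1, (2|5)=-1; (−1)^{10·6·2}·(-1)^6·(-1)^10 = +1.
v=19: a=19^7·(≡14), b=19^4·(≡1) mod 19; (14|19)=-1, (1|19)=+1; (−1)^{7·4·9}·(-1)^4·(+1)^7 = +1.
v=2: v_2(a)=-10, v_2(b)=-8; units ≡ 5, 7 (mod 8); ε·ε+αω+βω = 0·1+-10·0+-8·1 ≡ 0  ⇒  (a,b)_2 = +1.
v=13: a=13^-4·(≡5), b=13^-2·(≡8) mod 13; (5|13)=-1, (8|13)=-1; (−1)^{-4·-2·6}·(-1)^-2·(-1)^-4 = +1.
v=∞: 74613 > 0 and 7 > 0  ⇒  (a,b)_∞ = +1.
v=3: a=3^3·(≡1), b=3^4·(≡1) mod 3; (1|3)=+1, (1|3)=+1; (−1)^{3·4·1}·(+1)^4·(+1)^3 = +1.
v=7: a=7^1·(≡5), b=7^1·(≡1) mod 7; (5|7)=-1, (1|7)=+1; (−1)^{1·1·3}·(-1)^1·(+1)^1 = +1.
Ram(74613, 7) = {11, 17}; no ℚ_11-point on the conic.

[11, 17]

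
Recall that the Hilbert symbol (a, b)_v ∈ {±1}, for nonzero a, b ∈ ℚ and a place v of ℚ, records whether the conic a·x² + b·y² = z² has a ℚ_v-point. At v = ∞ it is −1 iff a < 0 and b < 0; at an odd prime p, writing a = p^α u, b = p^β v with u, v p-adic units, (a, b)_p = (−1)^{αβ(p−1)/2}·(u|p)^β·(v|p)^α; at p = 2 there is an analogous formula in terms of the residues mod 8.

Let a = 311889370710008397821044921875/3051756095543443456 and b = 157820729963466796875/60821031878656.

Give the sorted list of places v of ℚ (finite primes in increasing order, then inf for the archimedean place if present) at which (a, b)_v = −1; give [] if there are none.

[2, 19]

Mod squares: a ≡ 779, b ≡ 451. Check v ∈ {∞, 2, 3, 5, 7, 11, 17, 19, 41}.
v=3: a=3^12·(≡2), b=3^10·(≡1) mod 3; (2|3)=-1, (1|3)=+1; (−1)^{12·10·1}·(-1)^10·(+1)^12 = +1.
v=∞: 779 > 0 and 451 > 0  ⇒  (a,b)_∞ = +1.
v=11: a=11^2·(≡3), b=11^1·(≡2) mod 11; (3|11)=+1, (2|11)=-1; (−1)^{2·1·5}·(+1)^1·(-1)^2 = +1.
v=7: a=7^-4·(≡4), b=7^-2·(≡5) mod 7; (4|7)=+1, (5|7)=-1; (−1)^{-4·-2·3}·(+1)^-2·(-1)^-4 = +1.
v=41: a=41^5·(≡29), b=41^3·(≡3) mod 41; (29|41)=-1, (3|41)=-1; (−1)^{5·3·20}·(-1)^3·(-1)^5 = +1.
v=5: a=5^14·(≡4), b=5^10·(≡4) mod 5; (4|5)=+1, (4|5)=+1; (−1)^{14·10·2}·(+1)^10·(+1)^14 = +1.
v=2: v_2(a)=-42, v_2(b)=-32; units ≡ 3, 3 (mod 8); ε·ε+αω+βω = 1·1+-42·1+-32·1 ≡ 1  ⇒  (a,b)_2 = -1.
v=17: a=17^-2·(≡14), b=17^-2·(≡8) mod 17; (14|17)=-1, (8|17)=+1; (−1)^{-2·-2·8}·(-1)^-2·(+1)^-2 = +1.
v=19: a=19^3·(≡13), b=19^2·(≡14) mod 19; (13|19)=-1, (14|19)=-1; (−1)^{3·2·9}·(-1)^2·(-1)^3 = -1.
(779, 451 / ℚ) ramifies at {2, 19}: a division algebra.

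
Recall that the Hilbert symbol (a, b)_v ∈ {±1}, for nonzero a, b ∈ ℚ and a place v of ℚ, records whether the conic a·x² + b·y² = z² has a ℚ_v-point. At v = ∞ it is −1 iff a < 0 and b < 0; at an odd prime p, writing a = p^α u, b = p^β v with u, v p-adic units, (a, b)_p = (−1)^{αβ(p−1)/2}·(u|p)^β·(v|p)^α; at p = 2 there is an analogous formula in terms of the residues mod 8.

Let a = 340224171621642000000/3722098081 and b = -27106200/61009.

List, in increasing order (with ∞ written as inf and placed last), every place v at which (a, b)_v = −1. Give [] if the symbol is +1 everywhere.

[3, 7]

Mod squares: a ≡ 42, b ≡ -22. Check v ∈ {∞, 2, 3, 5, 7, 11, 13, 19, 37}.
v=7: a=7^3·(≡5), b=7^0·(≡3) mod 7; (5|7)=-1, (3|7)=-1; (−1)^{3·0·3}·(-1)^0·(-1)^3 = -1.
v=37: a=37^4·(≡13), b=37^2·(≡29) mod 37; (13|37)=-1, (29|37)=-1; (−1)^{4·2·18}·(-1)^2·(-1)^4 = +1.
v=19: a=19^-4·(≡1), b=19^-2·(≡1) mod 19; (1|19)=+1, (1|19)=+1; (−1)^{-4·-2·9}·(+1)^-2·(+1)^-4 = +1.
v=13: a=13^-4·(≡1), b=13^-2·(≡10) mod 13; (1|13)=+1, (10|13)=+1; (−1)^{-4·-2·6}·(+1)^-2·(+1)^-4 = +1.
v=5: a=5^6·(≡3), b=5^2·(≡3) mod 5; (3|5)=-1, (3|5)=-1; (−1)^{6·2·2}·(-1)^2·(-1)^6 = +1.
v=3: a=3^7·(≡2), b=3^2·(≡2) mod 3; (2|3)=-1, (2|3)=-1; (−1)^{7·2·1}·(-1)^2·(-1)^7 = -1.
v=∞: 42 > 0 and -22 < 0  ⇒  (a,b)_∞ = +1.
v=11: a=11^2·(≡1), b=11^1·(≡3) mod 11; (1|11)=+1, (3|11)=+1; (−1)^{2·1·5}·(+1)^1·(+1)^2 = +1.
v=2: v_2(a)=7, v_2(b)=3; units ≡ 5, 5 (mod 8); ε·ε+αω+βω = 0·0+7·1+3·1 ≡ 0  ⇒  (a,b)_2 = +1.
Ram(42, -22) = {3, 7}; no ℚ_3-point on the conic.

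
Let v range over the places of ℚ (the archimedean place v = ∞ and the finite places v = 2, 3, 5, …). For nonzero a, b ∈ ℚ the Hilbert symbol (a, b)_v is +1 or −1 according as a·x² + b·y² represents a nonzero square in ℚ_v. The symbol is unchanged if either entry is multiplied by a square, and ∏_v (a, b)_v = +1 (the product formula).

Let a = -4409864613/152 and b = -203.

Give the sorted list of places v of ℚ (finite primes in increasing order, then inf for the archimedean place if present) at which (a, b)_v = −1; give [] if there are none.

(a, b) ≡ (-521246, -203) mod (ℚ^×)²; places V = {2, 3, 7, 11, 19, 29, 43, ∞}.
(a,b)_11: α=1, u≡6; β=0, v≡6 (mod 11); (6|11)=-1, (6|11)=-1; sign (−1)^0·-1^0·-1^1 = -1.
(a,b)_∞: sgn(-521246)=−, sgn(-203)=−, so -1.
(a,b)_19: α=-1, u≡13; β=0, v≡6 (mod 19); (13|19)=-1, (6|19)=+1; sign (−1)^0·-1^0·+1^-1 = +1.
(a,b)_3: α=8, u≡1; β=0, v≡1 (mod 3); (1|3)=+1, (1|3)=+1; sign (−1)^0·+1^0·+1^8 = +1.
(a,b)_2: α=-3, β=0; u≡1, v≡5 (mod 8); ε(u)ε(v)=0·0, αω(v)=-3·1, βω(u)=0·0; sum ≡ 1  ⇒  -1.
(a,b)_29: α=1, u≡23; β=1, v≡22 (mod 29); (23|29)=+1, (22|29)=+1; sign (−1)^0·+1^1·+1^1 = +1.
(a,b)_43: α=1, u≡6; β=0, v≡12 (mod 43); (6|43)=+1, (12|43)=-1; sign (−1)^0·+1^0·-1^1 = -1.
(a,b)_7: α=2, u≡4; β=1, v≡6 (mod 7); (4|7)=+1, (6|7)=-1; sign (−1)^0·+1^1·-1^2 = +1.
(-521246, -203 / ℚ) ramifies at {2, 11, 43, ∞}: a division algebra.

[2, 11, 43, inf]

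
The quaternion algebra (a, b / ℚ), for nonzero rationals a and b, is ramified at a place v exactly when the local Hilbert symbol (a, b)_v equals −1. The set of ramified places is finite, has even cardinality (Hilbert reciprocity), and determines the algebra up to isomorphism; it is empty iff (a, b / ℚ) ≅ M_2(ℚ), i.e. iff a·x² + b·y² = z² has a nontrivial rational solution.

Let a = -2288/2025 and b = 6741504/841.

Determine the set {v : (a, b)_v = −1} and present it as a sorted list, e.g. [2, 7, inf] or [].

[]

Mod squares: a ≡ -143, b ≡ 2926. Check v ∈ {∞, 2, 3, 5, 7, 11, 13, 19, 29}.
v=29: a=29^0·(≡11), b=29^-2·(≡19) mod 29; (11|29)=-1, (19|29)=-1; (−1)^{0·-2·14}·(-1)^-2·(-1)^0 = +1.
v=7: a=7^0·(≡4), b=7^1·(≡5) mod 7; (4|7)=+1, (5|7)=-1; (−1)^{0·1·3}·(+1)^1·(-1)^0 = +1.
v=19: a=19^0·(≡1), b=19^1·(≡2) mod 19; (1|19)=+1, (2|19)=-1; (−1)^{0·1·9}·(+1)^1·(-1)^0 = +1.
v=11: a=11^1·(≡1), b=11^1·(≡2) mod 11; (1|11)=+1, (2|11)=-1; (−1)^{1·1·5}·(+1)^1·(-1)^1 = +1.
v=∞: -143 < 0 and 2926 > 0  ⇒  (a,b)_∞ = +1.
v=5: a=5^-2·(≡2), b=5^0·(≡4) mod 5; (2|5)=-1, (4|5)=+1; (−1)^{-2·0·2}·(-1)^0·(+1)^-2 = +1.
v=3: a=3^-4·(≡1), b=3^2·(≡1) mod 3; (1|3)=+1, (1|3)=+1; (−1)^{-4·2·1}·(+1)^2·(+1)^-4 = +1.
v=2: v_2(a)=4, v_2(b)=9; units ≡ 1, 7 (mod 8); ε·ε+αω+βω = 0·1+4·0+9·0 ≡ 0  ⇒  (a,b)_2 = +1.
v=13: a=13^1·(≡11), b=13^0·(≡9) mod 13; (11|13)=-1, (9|13)=+1; (−1)^{1·0·6}·(-1)^0·(+1)^1 = +1.
Ram(a, b) = ∅: the form -143·x² + 2926·y² − z² is isotropic over every ℚ_v, so by Hasse–Minkowski it is isotropic over ℚ.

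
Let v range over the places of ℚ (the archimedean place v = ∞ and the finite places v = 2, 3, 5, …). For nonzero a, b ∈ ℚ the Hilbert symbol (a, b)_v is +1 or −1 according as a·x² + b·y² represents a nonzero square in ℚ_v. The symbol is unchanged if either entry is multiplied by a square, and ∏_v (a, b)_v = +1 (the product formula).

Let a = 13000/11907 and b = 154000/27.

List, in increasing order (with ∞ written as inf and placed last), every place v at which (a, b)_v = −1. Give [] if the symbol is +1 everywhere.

[3, 5, 7, 13]

(a, b) ≡ (390, 1155) mod (ℚ^×)²; places V = {2, 3, 5, 7, 11, 13, ∞}.
(a,b)_13: α=1, u≡1; β=0, v≡2 (mod 13); (1|13)=+1, (2|13)=-1; sign (−1)^0·+1^0·-1^1 = -1.
(a,b)_7: α=-2, u≡3; β=1, v≡1 (mod 7); (3|7)=-1, (1|7)=+1; sign (−1)^0·-1^1·+1^-2 = -1.
(a,b)_3: α=-5, u≡1; β=-3, v≡1 (mod 3); (1|3)=+1, (1|3)=+1; sign (−1)^1·+1^-3·+1^-5 = -1.
(a,b)_5: α=3, u≡2; β=3, v≡1 (mod 5); (2|5)=-1, (1|5)=+1; sign (−1)^0·-1^3·+1^3 = -1.
(a,b)_2: α=3, β=4; u≡3, v≡3 (mod 8); ε(u)ε(v)=1·1, αω(v)=3·1, βω(u)=4·1; sum ≡ 0  ⇒  +1.
(a,b)_11: α=0, u≡4; β=1, v≡6 (mod 11); (4|11)=+1, (6|11)=-1; sign (−1)^0·+1^1·-1^0 = +1.
(a,b)_∞: sgn(390)=+, sgn(1155)=+, so +1.
Ram(390, 1155) = {3, 5, 7, 13}; no ℚ_3-point on the conic.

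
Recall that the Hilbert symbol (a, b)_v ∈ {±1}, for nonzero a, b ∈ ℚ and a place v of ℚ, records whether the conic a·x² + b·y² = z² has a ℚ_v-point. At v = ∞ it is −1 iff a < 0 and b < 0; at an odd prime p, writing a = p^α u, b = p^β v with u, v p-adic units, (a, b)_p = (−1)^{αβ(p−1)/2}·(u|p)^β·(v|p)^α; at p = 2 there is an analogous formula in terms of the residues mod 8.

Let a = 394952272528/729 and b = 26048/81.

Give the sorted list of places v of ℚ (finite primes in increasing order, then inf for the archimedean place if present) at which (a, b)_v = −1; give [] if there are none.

Mod squares: a ≡ 149017, b ≡ 407. Check v ∈ {∞, 2, 3, 11, 19, 23, 31, 37}.
v=2: v_2(a)=4, v_2(b)=6; units ≡ 1, 7 (mod 8); ε·ε+αω+βω = 0·1+4·0+6·0 ≡ 0  ⇒  (a,b)_2 = +1.
v=23: a=23^1·(≡2), b=23^0·(≡1) mod 23; (2|23)=+1, (1|23)=+1; (−1)^{1·0·11}·(+1)^0·(+1)^1 = +1.
v=19: a=19^1·(≡12), b=19^0·(≡15) mod 19; (12|19)=-1, (15|19)=-1; (−1)^{1·0·9}·(-1)^0·(-1)^1 = -1.
v=37: a=37^2·(≡14), b=37^1·(≡16) mod 37; (14|37)=-1, (16|37)=+1; (−1)^{2·1·18}·(-1)^1·(+1)^2 = -1.
v=3: a=3^-6·(≡1), b=3^-4·(≡2) mod 3; (1|3)=+1, (2|3)=-1; (−1)^{-6·-4·1}·(+1)^-4·(-1)^-6 = +1.
v=∞: 149017 > 0 and 407 > 0  ⇒  (a,b)_∞ = +1.
v=11: a=11^3·(≡6), b=11^1·(≡9) mod 11; (6|11)=-1, (9|11)=+1; (−1)^{3·1·5}·(-1)^1·(+1)^3 = +1.
v=31: a=31^1·(≡1), b=31^0·(≡20) mod 31; (1|31)=+1, (20|31)=+1; (−1)^{1·0·15}·(+1)^0·(+1)^1 = +1.
(149017, 407 / ℚ) ramifies at {19, 37}: a division algebra.

[19, 37]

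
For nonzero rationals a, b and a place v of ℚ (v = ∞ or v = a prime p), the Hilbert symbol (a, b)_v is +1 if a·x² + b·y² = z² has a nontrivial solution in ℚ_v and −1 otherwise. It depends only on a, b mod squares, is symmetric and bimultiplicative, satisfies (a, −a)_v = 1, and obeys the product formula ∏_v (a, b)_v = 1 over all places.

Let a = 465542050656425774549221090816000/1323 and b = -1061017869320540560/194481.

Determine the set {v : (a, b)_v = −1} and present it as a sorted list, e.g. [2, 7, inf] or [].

Mod squares: a ≡ 705405, b ≡ -7585. Check v ∈ {∞, 2, 3, 5, 7, 11, 13, 23, 29, 31, 37, 41}.
v=29: a=29^2·(≡16), b=29^2·(≡22) mod 29; (16|29)=+1, (22|29)=+1; (−1)^{2·2·14}·(+1)^2·(+1)^2 = +1.
v=13: a=13^2·(≡9), b=13^2·(≡8) mod 13; (9|13)=+1, (8|13)=-1; (−1)^{2·2·6}·(+1)^2·(-1)^2 = +1.
v=5: a=5^3·(≡1), b=5^1·(≡3) mod 5; (1|5)=+1, (3|5)=-1; (−1)^{3·1·2}·(+1)^1·(-1)^3 = -1.
v=2: v_2(a)=12, v_2(b)=4; units ≡ 5, 7 (mod 8); ε·ε+αω+βω = 0·1+12·0+4·1 ≡ 0  ⇒  (a,b)_2 = +1.
v=23: a=23^2·(≡12), b=23^2·(≡17) mod 23; (12|23)=+1, (17|23)=-1; (−1)^{2·2·11}·(+1)^2·(-1)^2 = +1.
v=37: a=37^3·(≡1), b=37^1·(≡5) mod 37; (1|37)=+1, (5|37)=-1; (−1)^{3·1·18}·(+1)^1·(-1)^3 = -1.
v=∞: 705405 > 0 and -7585 < 0  ⇒  (a,b)_∞ = +1.
v=7: a=7^-2·(≡2), b=7^-4·(≡3) mod 7; (2|7)=+1, (3|7)=-1; (−1)^{-2·-4·3}·(+1)^-4·(-1)^-2 = +1.
v=31: a=31^5·(≡16), b=31^2·(≡10) mod 31; (16|31)=+1, (10|31)=+1; (−1)^{5·2·15}·(+1)^2·(+1)^5 = +1.
v=41: a=41^3·(≡27), b=41^1·(≡4) mod 41; (27|41)=-1, (4|41)=+1; (−1)^{3·1·20}·(-1)^1·(+1)^3 = -1.
v=11: a=11^2·(≡7), b=11^2·(≡9) mod 11; (7|11)=-1, (9|11)=+1; (−1)^{2·2·5}·(-1)^2·(+1)^2 = +1.
v=3: a=3^-3·(≡1), b=3^-4·(≡2) mod 3; (1|3)=+1, (2|3)=-1; (−1)^{-3·-4·1}·(+1)^-4·(-1)^-3 = -1.
(705405, -7585 / ℚ) ramifies at {3, 5, 37, 41}: a division algebra.

[3, 5, 37, 41]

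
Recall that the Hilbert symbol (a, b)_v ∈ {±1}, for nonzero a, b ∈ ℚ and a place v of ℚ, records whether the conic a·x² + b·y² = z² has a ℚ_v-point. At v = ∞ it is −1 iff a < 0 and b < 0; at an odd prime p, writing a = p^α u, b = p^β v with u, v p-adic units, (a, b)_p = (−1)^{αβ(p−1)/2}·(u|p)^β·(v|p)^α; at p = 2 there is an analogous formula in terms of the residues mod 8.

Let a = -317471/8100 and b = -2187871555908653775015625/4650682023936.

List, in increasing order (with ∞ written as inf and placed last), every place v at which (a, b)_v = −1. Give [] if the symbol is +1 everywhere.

[11, 19, 29, inf]

(a, b) ≡ (-6479, -9889) mod (ℚ^×)²; places V = {2, 3, 5, 7, 11, 13, 19, 29, 31, ∞}.
(a,b)_11: α=1, u≡9; β=1, v≡4 (mod 11); (9|11)=+1, (4|11)=+1; sign (−1)^1·+1^1·+1^1 = -1.
(a,b)_3: α=-4, u≡1; β=-8, v≡2 (mod 3); (1|3)=+1, (2|3)=-1; sign (−1)^0·+1^-8·-1^-4 = +1.
(a,b)_29: α=0, u≡12; β=1, v≡13 (mod 29); (12|29)=-1, (13|29)=+1; sign (−1)^0·-1^1·+1^0 = -1.
(a,b)_5: α=-2, u≡1; β=6, v≡4 (mod 5); (1|5)=+1, (4|5)=+1; sign (−1)^0·+1^6·+1^-2 = +1.
(a,b)_13: α=0, u≡2; β=-2, v≡3 (mod 13); (2|13)=-1, (3|13)=+1; sign (−1)^0·-1^-2·+1^0 = +1.
(a,b)_∞: sgn(-6479)=−, sgn(-9889)=−, so -1.
(a,b)_19: α=1, u≡5; β=4, v≡2 (mod 19); (5|19)=+1, (2|19)=-1; sign (−1)^0·+1^4·-1^1 = -1.
(a,b)_7: α=2, u≡3; β=6, v≡4 (mod 7); (3|7)=-1, (4|7)=+1; sign (−1)^0·-1^6·+1^2 = +1.
(a,b)_31: α=1, u≡16; β=5, v≡27 (mod 31); (16|31)=+1, (27|31)=-1; sign (−1)^1·+1^5·-1^1 = +1.
(a,b)_2: α=-2, β=-22; u≡1, v≡7 (mod 8); ε(u)ε(v)=0·1, αω(v)=-2·0, βω(u)=-22·0; sum ≡ 0  ⇒  +1.
|Ram(-6479, -9889)| = 4, even; anisotropic at {11, 19, 29, ∞}.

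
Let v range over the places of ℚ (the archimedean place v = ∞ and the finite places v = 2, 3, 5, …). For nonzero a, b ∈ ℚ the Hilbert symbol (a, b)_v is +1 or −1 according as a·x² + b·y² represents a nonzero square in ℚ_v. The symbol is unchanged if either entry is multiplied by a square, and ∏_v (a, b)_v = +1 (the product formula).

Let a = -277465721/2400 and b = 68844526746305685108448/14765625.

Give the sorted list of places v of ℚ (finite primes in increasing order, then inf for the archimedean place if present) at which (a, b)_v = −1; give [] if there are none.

[2, 3, 13, 19]

(a, b) ≡ (-34086, 17160990) mod (ℚ^×)²; places V = {2, 3, 5, 7, 11, 13, 17, 19, 23, ∞}.
(a,b)_∞: sgn(-34086)=−, sgn(17160990)=+, so +1.
(a,b)_13: α=3, u≡10; β=10, v≡5 (mod 13); (10|13)=+1, (5|13)=-1; sign (−1)^0·+1^10·-1^3 = -1.
(a,b)_7: α=0, u≡1; β=-1, v≡4 (mod 7); (1|7)=+1, (4|7)=+1; sign (−1)^0·+1^-1·+1^0 = +1.
(a,b)_3: α=-1, u≡2; β=-3, v≡2 (mod 3); (2|3)=-1, (2|3)=-1; sign (−1)^1·-1^-3·-1^-1 = -1.
(a,b)_17: α=2, u≡1; β=1, v≡7 (mod 17); (1|17)=+1, (7|17)=-1; sign (−1)^0·+1^1·-1^2 = +1.
(a,b)_5: α=-2, u≡4; β=-7, v≡2 (mod 5); (4|5)=+1, (2|5)=-1; sign (−1)^0·+1^-7·-1^-2 = +1.
(a,b)_19: α=1, u≡6; β=3, v≡5 (mod 19); (6|19)=+1, (5|19)=+1; sign (−1)^1·+1^3·+1^1 = -1.
(a,b)_11: α=0, u≡3; β=1, v≡5 (mod 11); (3|11)=+1, (5|11)=+1; sign (−1)^0·+1^1·+1^0 = +1.
(a,b)_23: α=1, u≡9; β=3, v≡20 (mod 23); (9|23)=+1, (20|23)=-1; sign (−1)^1·+1^3·-1^1 = +1.
(a,b)_2: α=-5, β=5; u≡5, v≡7 (mod 8); ε(u)ε(v)=0·1, αω(v)=-5·0, βω(u)=5·1; sum ≡ 1  ⇒  -1.
|Ram(-34086, 17160990)| = 4, even; anisotropic at {2, 3, 13, 19}.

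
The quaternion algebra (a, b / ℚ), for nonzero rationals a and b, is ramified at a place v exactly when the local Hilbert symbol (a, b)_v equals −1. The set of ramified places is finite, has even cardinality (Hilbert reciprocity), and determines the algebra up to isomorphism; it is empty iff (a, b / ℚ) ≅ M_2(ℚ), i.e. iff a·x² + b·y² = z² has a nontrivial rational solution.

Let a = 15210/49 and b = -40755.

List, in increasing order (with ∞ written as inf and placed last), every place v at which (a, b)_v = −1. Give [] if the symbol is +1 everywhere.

(a, b) ≡ (10, -40755) mod (ℚ^×)²; places V = {2, 3, 5, 7, 11, 13, 19, ∞}.
(a,b)_3: α=2, u≡1; β=1, v≡2 (mod 3); (1|3)=+1, (2|3)=-1; sign (−1)^0·+1^1·-1^2 = +1.
(a,b)_2: α=1, β=0; u≡5, v≡5 (mod 8); ε(u)ε(v)=0·0, αω(v)=1·1, βω(u)=0·1; sum ≡ 1  ⇒  -1.
(a,b)_19: α=0, u≡13; β=1, v≡2 (mod 19); (13|19)=-1, (2|19)=-1; sign (−1)^0·-1^1·-1^0 = -1.
(a,b)_7: α=-2, u≡6; β=0, v≡6 (mod 7); (6|7)=-1, (6|7)=-1; sign (−1)^0·-1^0·-1^-2 = +1.
(a,b)_11: α=0, u≡6; β=1, v≡2 (mod 11); (6|11)=-1, (2|11)=-1; sign (−1)^0·-1^1·-1^0 = -1.
(a,b)_5: α=1, u≡3; β=1, v≡4 (mod 5); (3|5)=-1, (4|5)=+1; sign (−1)^0·-1^1·+1^1 = -1.
(a,b)_∞: sgn(10)=+, sgn(-40755)=−, so +1.
(a,b)_13: α=2, u≡9; β=1, v≡11 (mod 13); (9|13)=+1, (11|13)=-1; sign (−1)^0·+1^1·-1^2 = +1.
Ram(10, -40755) = {2, 5, 11, 19}; no ℚ_2-point on the conic.

[2, 5, 11, 19]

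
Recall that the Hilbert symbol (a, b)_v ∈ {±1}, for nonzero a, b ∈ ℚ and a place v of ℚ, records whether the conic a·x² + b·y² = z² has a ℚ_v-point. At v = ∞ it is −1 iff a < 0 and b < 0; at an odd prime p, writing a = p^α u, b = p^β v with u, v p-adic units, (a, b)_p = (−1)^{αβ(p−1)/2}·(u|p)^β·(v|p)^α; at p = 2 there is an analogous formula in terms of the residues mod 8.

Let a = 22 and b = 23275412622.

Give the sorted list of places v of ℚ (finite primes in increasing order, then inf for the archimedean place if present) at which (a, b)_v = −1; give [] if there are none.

[31, 37]

(a, b) ≡ (22, 176638) mod (ℚ^×)²; places V = {2, 3, 7, 11, 31, 37, ∞}.
(a,b)_2: α=1, β=1; u≡3, v≡7 (mod 8); ε(u)ε(v)=1·1, αω(v)=1·0, βω(u)=1·1; sum ≡ 0  ⇒  +1.
(a,b)_∞: sgn(22)=+, sgn(176638)=+, so +1.
(a,b)_7: α=0, u≡1; β=1, v≡6 (mod 7); (1|7)=+1, (6|7)=-1; sign (−1)^0·+1^1·-1^0 = +1.
(a,b)_37: α=0, u≡22; β=1, v≡12 (mod 37); (22|37)=-1, (12|37)=+1; sign (−1)^0·-1^1·+1^0 = -1.
(a,b)_3: α=0, u≡1; β=2, v≡1 (mod 3); (1|3)=+1, (1|3)=+1; sign (−1)^0·+1^2·+1^0 = +1.
(a,b)_31: α=0, u≡22; β=1, v≡10 (mod 31); (22|31)=-1, (10|31)=+1; sign (−1)^0·-1^1·+1^0 = -1.
(a,b)_11: α=1, u≡2; β=5, v≡4 (mod 11); (2|11)=-1, (4|11)=+1; sign (−1)^1·-1^5·+1^1 = +1.
(22, 176638 / ℚ) ramifies at {31, 37}: a division algebra.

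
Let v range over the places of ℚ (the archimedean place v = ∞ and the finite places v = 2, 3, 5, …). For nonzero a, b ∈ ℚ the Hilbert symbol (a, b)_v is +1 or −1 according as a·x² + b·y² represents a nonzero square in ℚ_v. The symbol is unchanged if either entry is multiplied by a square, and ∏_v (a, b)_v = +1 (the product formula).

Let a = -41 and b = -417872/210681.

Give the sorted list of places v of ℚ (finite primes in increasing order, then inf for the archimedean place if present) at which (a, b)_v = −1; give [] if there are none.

Mod squares: a ≡ -41, b ≡ -533. Check v ∈ {∞, 2, 3, 7, 13, 17, 41}.
v=41: a=41^1·(≡40), b=41^1·(≡15) mod 41; (40|41)=+1, (15|41)=-1; (−1)^{1·1·20}·(+1)^1·(-1)^1 = -1.
v=13: a=13^0·(≡11), b=13^1·(≡6) mod 13; (11|13)=-1, (6|13)=-1; (−1)^{0·1·6}·(-1)^1·(-1)^0 = -1.
v=∞: -41 < 0 and -533 < 0  ⇒  (a,b)_∞ = -1.
v=2: v_2(a)=0, v_2(b)=4; units ≡ 7, 3 (mod 8); ε·ε+αω+βω = 1·1+0·1+4·0 ≡ 1  ⇒  (a,b)_2 = -1.
v=17: a=17^0·(≡10), b=17^-2·(≡6) mod 17; (10|17)=-1, (6|17)=-1; (−1)^{0·-2·8}·(-1)^-2·(-1)^0 = +1.
v=7: a=7^0·(≡1), b=7^2·(≡6) mod 7; (1|7)=+1, (6|7)=-1; (−1)^{0·2·3}·(+1)^2·(-1)^0 = +1.
v=3: a=3^0·(≡1), b=3^-6·(≡1) mod 3; (1|3)=+1, (1|3)=+1; (−1)^{0·-6·1}·(+1)^-6·(+1)^0 = +1.
|Ram(-41, -533)| = 4, even; anisotropic at {2, 13, 41, ∞}.

[2, 13, 41, inf]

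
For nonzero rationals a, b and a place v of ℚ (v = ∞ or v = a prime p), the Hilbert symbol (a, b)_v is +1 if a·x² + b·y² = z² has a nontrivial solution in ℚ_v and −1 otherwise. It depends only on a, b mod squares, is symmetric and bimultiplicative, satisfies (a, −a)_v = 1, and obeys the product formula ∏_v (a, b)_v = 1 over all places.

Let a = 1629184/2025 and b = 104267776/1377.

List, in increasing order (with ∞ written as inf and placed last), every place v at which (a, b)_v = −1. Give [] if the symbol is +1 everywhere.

(a, b) ≡ (1591, 27047) mod (ℚ^×)²; places V = {2, 3, 5, 17, 37, 43, ∞}.
(a,b)_17: α=0, u≡3; β=-1, v≡6 (mod 17); (3|17)=-1, (6|17)=-1; sign (−1)^0·-1^-1·-1^0 = -1.
(a,b)_43: α=1, u≡12; β=1, v≡19 (mod 43); (12|43)=-1, (19|43)=-1; sign (−1)^1·-1^1·-1^1 = -1.
(a,b)_∞: sgn(1591)=+, sgn(27047)=+, so +1.
(a,b)_2: α=10, β=16; u≡7, v≡7 (mod 8); ε(u)ε(v)=1·1, αω(v)=10·0, βω(u)=16·0; sum ≡ 1  ⇒  -1.
(a,b)_3: α=-4, u≡1; β=-4, v≡2 (mod 3); (1|3)=+1, (2|3)=-1; sign (−1)^0·+1^-4·-1^-4 = +1.
(a,b)_37: α=1, u≡22; β=1, v≡16 (mod 37); (22|37)=-1, (16|37)=+1; sign (−1)^0·-1^1·+1^1 = -1.
(a,b)_5: α=-2, u≡4; β=0, v≡3 (mod 5); (4|5)=+1, (3|5)=-1; sign (−1)^0·+1^0·-1^-2 = +1.
Ram(1591, 27047) = {2, 17, 37, 43}; no ℚ_2-point on the conic.

[2, 17, 37, 43]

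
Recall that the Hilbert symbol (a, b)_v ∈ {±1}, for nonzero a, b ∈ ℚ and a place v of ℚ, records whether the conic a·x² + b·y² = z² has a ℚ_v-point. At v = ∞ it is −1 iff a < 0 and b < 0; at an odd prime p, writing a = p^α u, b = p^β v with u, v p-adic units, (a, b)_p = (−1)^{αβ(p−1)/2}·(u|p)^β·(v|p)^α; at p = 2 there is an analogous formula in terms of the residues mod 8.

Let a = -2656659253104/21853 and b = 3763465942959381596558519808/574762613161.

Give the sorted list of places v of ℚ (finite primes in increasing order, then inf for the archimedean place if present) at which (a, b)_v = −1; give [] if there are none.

Mod squares: a ≡ -5597267, b ≡ 15022. Check v ∈ {∞, 2, 3, 7, 11, 13, 17, 19, 23, 29, 31, 37, 41, 43}.
v=7: a=7^0·(≡3), b=7^1·(≡4) mod 7; (3|7)=-1, (4|7)=+1; (−1)^{0·1·3}·(-1)^1·(+1)^0 = -1.
v=29: a=29^0·(≡25), b=29^1·(≡6) mod 29; (25|29)=+1, (6|29)=+1; (−1)^{0·1·14}·(+1)^1·(+1)^0 = +1.
v=37: a=37^0·(≡35), b=37^1·(≡3) mod 37; (35|37)=-1, (3|37)=+1; (−1)^{0·1·18}·(-1)^1·(+1)^0 = -1.
v=∞: -5597267 < 0 and 15022 > 0  ⇒  (a,b)_∞ = +1.
v=3: a=3^6·(≡1), b=3^10·(≡1) mod 3; (1|3)=+1, (1|3)=+1; (−1)^{6·10·1}·(+1)^10·(+1)^6 = +1.
v=41: a=41^-2·(≡13), b=41^-6·(≡5) mod 41; (13|41)=-1, (5|41)=+1; (−1)^{-2·-6·20}·(-1)^-6·(+1)^-2 = +1.
v=17: a=17^1·(≡10), b=17^2·(≡14) mod 17; (10|17)=-1, (14|17)=-1; (−1)^{1·2·8}·(-1)^2·(-1)^1 = -1.
v=31: a=31^1·(≡8), b=31^2·(≡2) mod 31; (8|31)=+1, (2|31)=+1; (−1)^{1·2·15}·(+1)^2·(+1)^1 = +1.
v=11: a=11^0·(≡8), b=11^-2·(≡10) mod 11; (8|11)=-1, (10|11)=-1; (−1)^{0·-2·5}·(-1)^-2·(-1)^0 = +1.
v=19: a=19^1·(≡12), b=19^2·(≡8) mod 19; (12|19)=-1, (8|19)=-1; (−1)^{1·2·9}·(-1)^2·(-1)^1 = -1.
v=43: a=43^1·(≡38), b=43^2·(≡36) mod 43; (38|43)=+1, (36|43)=+1; (−1)^{1·2·21}·(+1)^2·(+1)^1 = +1.
v=2: v_2(a)=4, v_2(b)=9; units ≡ 5, 7 (mod 8); ε·ε+αω+βω = 0·1+4·0+9·1 ≡ 1  ⇒  (a,b)_2 = -1.
v=13: a=13^-1·(≡10), b=13^2·(≡7) mod 13; (10|13)=+1, (7|13)=-1; (−1)^{-1·2·6}·(+1)^2·(-1)^-1 = -1.
v=23: a=23^2·(≡1), b=23^2·(≡12) mod 23; (1|23)=+1, (12|23)=+1; (−1)^{2·2·11}·(+1)^2·(+1)^2 = +1.
Ram(-5597267, 15022) = {2, 7, 13, 17, 19, 37}; no ℚ_2-point on the conic.

[2, 7, 13, 17, 19, 37]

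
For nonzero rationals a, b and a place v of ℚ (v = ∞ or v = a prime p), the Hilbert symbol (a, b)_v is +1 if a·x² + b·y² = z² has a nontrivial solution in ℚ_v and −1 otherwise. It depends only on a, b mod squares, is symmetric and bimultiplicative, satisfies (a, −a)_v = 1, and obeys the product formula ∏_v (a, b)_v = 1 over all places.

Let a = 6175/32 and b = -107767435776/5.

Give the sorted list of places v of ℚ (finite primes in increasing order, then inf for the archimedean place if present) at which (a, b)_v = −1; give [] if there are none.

Mod squares: a ≡ 494, b ≡ -42955770. Check v ∈ {∞, 2, 3, 5, 7, 11, 13, 17, 19, 31}.
v=11: a=11^0·(≡7), b=11^1·(≡2) mod 11; (7|11)=-1, (2|11)=-1; (−1)^{0·1·5}·(-1)^1·(-1)^0 = -1.
v=13: a=13^1·(≡12), b=13^1·(≡11) mod 13; (12|13)=+1, (11|13)=-1; (−1)^{1·1·6}·(+1)^1·(-1)^1 = -1.
v=19: a=19^1·(≡6), b=19^1·(≡12) mod 19; (6|19)=+1, (12|19)=-1; (−1)^{1·1·9}·(+1)^1·(-1)^1 = +1.
v=∞: 494 > 0 and -42955770 < 0  ⇒  (a,b)_∞ = +1.
v=5: a=5^2·(≡1), b=5^-1·(≡4) mod 5; (1|5)=+1, (4|5)=+1; (−1)^{2·-1·2}·(+1)^-1·(+1)^2 = +1.
v=7: a=7^0·(≡2), b=7^2·(≡3) mod 7; (2|7)=+1, (3|7)=-1; (−1)^{0·2·3}·(+1)^2·(-1)^0 = +1.
v=31: a=31^0·(≡6), b=31^1·(≡24) mod 31; (6|31)=-1, (24|31)=-1; (−1)^{0·1·15}·(-1)^1·(-1)^0 = -1.
v=3: a=3^0·(≡2), b=3^1·(≡2) mod 3; (2|3)=-1, (2|3)=-1; (−1)^{0·1·1}·(-1)^1·(-1)^0 = -1.
v=2: v_2(a)=-5, v_2(b)=9; units ≡ 7, 3 (mod 8); ε·ε+αω+βω = 1·1+-5·1+9·0 ≡ 0  ⇒  (a,b)_2 = +1.
v=17: a=17^0·(≡15), b=17^1·(≡8) mod 17; (15|17)=+1, (8|17)=+1; (−1)^{0·1·8}·(+1)^1·(+1)^0 = +1.
(494, -42955770 / ℚ) ramifies at {3, 11, 13, 31}: a division algebra.

[3, 11, 13, 31]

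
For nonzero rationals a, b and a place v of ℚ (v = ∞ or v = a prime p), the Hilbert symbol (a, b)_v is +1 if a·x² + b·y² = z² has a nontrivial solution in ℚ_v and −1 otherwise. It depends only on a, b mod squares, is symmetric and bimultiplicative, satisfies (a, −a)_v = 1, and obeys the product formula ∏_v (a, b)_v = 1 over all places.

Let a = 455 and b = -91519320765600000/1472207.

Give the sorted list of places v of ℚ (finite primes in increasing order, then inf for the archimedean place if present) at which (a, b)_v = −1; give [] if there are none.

[3, 7]

(a, b) ≡ (455, -41055) mod (ℚ^×)²; places V = {2, 3, 5, 7, 11, 13, 17, 23, ∞}.
(a,b)_23: α=0, u≡18; β=-3, v≡8 (mod 23); (18|23)=+1, (8|23)=+1; sign (−1)^0·+1^-3·+1^0 = +1.
(a,b)_13: α=1, u≡9; β=2, v≡9 (mod 13); (9|13)=+1, (9|13)=+1; sign (−1)^0·+1^2·+1^1 = +1.
(a,b)_5: α=1, u≡1; β=5, v≡4 (mod 5); (1|5)=+1, (4|5)=+1; sign (−1)^0·+1^5·+1^1 = +1.
(a,b)_∞: sgn(455)=+, sgn(-41055)=−, so +1.
(a,b)_7: α=1, u≡2; β=1, v≡1 (mod 7); (2|7)=+1, (1|7)=+1; sign (−1)^1·+1^1·+1^1 = -1.
(a,b)_11: α=0, u≡4; β=-2, v≡2 (mod 11); (4|11)=+1, (2|11)=-1; sign (−1)^0·+1^-2·-1^0 = +1.
(a,b)_3: α=0, u≡2; β=9, v≡1 (mod 3); (2|3)=-1, (1|3)=+1; sign (−1)^0·-1^9·+1^0 = -1.
(a,b)_2: α=0, β=8; u≡7, v≡1 (mod 8); ε(u)ε(v)=1·0, αω(v)=0·0, βω(u)=8·0; sum ≡ 0  ⇒  +1.
(a,b)_17: α=0, u≡13; β=3, v≡9 (mod 17); (13|17)=+1, (9|17)=+1; sign (−1)^0·+1^3·+1^0 = +1.
Ram(455, -41055) = {3, 7}; no ℚ_3-point on the conic.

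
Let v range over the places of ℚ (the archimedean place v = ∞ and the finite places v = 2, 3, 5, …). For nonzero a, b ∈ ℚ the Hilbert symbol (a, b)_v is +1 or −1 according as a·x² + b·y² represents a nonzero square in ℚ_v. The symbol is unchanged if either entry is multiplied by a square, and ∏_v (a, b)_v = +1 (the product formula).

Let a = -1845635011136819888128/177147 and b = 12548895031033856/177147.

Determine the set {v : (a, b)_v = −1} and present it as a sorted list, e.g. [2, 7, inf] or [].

[3, 17]

(a, b) ≡ (-39, 1122) mod (ℚ^×)²; places V = {2, 3, 11, 13, 17, ∞}.
(a,b)_2: α=16, β=17; u≡1, v≡1 (mod 8); ε(u)ε(v)=0·0, αω(v)=16·0, βω(u)=17·0; sum ≡ 0  ⇒  +1.
(a,b)_3: α=-11, u≡2; β=-11, v≡2 (mod 3); (2|3)=-1, (2|3)=-1; sign (−1)^1·-1^-11·-1^-11 = -1.
(a,b)_11: α=10, u≡1; β=7, v≡9 (mod 11); (1|11)=+1, (9|11)=+1; sign (−1)^0·+1^7·+1^10 = +1.
(a,b)_13: α=1, u≡9; β=0, v≡3 (mod 13); (9|13)=+1, (3|13)=+1; sign (−1)^0·+1^0·+1^1 = +1.
(a,b)_17: α=4, u≡11; β=3, v≡13 (mod 17); (11|17)=-1, (13|17)=+1; sign (−1)^0·-1^3·+1^4 = -1.
(a,b)_∞: sgn(-39)=−, sgn(1122)=+, so +1.
|Ram(-39, 1122)| = 2, even; anisotropic at {3, 17}.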